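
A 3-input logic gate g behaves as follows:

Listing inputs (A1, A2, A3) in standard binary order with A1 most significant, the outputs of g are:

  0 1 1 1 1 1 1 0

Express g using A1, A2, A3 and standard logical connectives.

There are just 2 zero rows: (0,0,0), (1,1,1). Their minterms are ¬A1·¬A2·¬A3, A1·A2·A3; the OR of those covers precisely the 0-outputs, and negating it yields g.

g(A1, A2, A3) = ¬(((¬A1 ∧ ¬A2) ∧ ¬A3) ∨ ((A1 ∧ A2) ∧ A3))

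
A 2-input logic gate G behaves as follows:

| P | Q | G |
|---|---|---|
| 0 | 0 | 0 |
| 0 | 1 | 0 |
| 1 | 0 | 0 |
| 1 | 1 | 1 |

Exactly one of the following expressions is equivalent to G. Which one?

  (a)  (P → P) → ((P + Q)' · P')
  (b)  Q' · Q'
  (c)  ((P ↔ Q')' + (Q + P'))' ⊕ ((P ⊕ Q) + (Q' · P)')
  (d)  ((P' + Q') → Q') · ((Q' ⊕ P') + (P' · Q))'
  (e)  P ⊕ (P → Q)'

(a): at (0,0) it gives 1, but G = 0 — eliminated.
(b): at (0,0) it gives 1, but G = 0 — eliminated.
(c): at (0,0) it gives 1, but G = 0 — eliminated.
(d): at (0,0) it gives 1, but G = 0 — eliminated.
Only (e) survives; checking it on all 4 rows confirms it matches G.

e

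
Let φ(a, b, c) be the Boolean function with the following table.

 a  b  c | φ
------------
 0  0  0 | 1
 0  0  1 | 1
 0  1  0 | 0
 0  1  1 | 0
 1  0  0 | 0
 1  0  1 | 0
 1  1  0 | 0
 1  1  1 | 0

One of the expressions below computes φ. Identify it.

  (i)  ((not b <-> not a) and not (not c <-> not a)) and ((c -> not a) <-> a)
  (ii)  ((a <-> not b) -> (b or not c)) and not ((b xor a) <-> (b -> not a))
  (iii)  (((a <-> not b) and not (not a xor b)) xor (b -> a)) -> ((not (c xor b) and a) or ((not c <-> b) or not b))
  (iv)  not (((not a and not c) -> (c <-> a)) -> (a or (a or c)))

ii

(i) fails at (0,0,0): the formula yields 0, φ is 1.
(iii) fails at (0,1,0): the formula yields 1, φ is 0.
(iv) fails at (0,0,1): the formula yields 0, φ is 1.
Only (ii) survives; checking it on all 8 rows confirms it matches φ.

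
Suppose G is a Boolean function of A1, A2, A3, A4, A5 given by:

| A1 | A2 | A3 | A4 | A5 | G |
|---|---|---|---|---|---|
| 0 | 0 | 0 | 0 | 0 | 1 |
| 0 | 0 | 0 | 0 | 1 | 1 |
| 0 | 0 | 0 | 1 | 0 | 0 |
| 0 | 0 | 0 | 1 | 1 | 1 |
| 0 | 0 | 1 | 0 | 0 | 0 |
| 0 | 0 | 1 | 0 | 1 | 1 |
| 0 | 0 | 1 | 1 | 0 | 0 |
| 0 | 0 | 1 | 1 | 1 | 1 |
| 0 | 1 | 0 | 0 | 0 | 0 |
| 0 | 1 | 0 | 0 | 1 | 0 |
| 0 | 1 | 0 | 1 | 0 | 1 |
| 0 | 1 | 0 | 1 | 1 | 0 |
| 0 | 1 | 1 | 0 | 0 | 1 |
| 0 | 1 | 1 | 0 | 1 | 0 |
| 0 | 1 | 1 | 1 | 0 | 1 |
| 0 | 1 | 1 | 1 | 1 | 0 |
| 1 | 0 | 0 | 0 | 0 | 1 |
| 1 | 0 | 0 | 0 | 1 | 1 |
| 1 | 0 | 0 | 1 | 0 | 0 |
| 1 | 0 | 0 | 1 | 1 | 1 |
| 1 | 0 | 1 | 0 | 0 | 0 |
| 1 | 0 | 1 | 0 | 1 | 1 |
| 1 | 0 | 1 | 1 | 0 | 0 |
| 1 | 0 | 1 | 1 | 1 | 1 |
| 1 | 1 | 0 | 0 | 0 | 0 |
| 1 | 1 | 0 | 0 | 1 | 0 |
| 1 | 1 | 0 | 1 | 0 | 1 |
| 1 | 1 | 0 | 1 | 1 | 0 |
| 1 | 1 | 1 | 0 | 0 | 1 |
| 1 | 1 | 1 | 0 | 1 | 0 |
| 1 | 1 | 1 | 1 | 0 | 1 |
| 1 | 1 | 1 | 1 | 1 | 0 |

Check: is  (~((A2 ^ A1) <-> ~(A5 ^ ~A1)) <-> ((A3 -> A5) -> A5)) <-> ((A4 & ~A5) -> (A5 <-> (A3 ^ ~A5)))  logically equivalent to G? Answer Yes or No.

Yes

Test each input against both G and the formula:
  A1=0, A2=0, A3=0, A4=0, A5=0: formula gives 1, G = 1 ✓
  A1=0, A2=0, A3=0, A4=0, A5=1: formula gives 1, G = 1 ✓
  A1=0, A2=0, A3=0, A4=1, A5=0: formula gives 0, G = 0 ✓
  A1=0, A2=0, A3=0, A4=1, A5=1: formula gives 1, G = 1 ✓
  … (the remaining 28 rows also agree.)
All 32 rows match — the expression computes G exactly.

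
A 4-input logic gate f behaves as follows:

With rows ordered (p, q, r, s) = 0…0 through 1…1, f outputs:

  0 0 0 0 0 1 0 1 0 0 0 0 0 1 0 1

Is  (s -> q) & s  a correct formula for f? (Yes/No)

Evaluate (s -> q) & s on each row and compare to f:
  p=0, q=0, r=0, s=0: formula gives 0, f = 0 ✓
  p=0, q=0, r=0, s=1: formula gives 0, f = 0 ✓
  p=0, q=0, r=1, s=0: formula gives 0, f = 0 ✓
  p=0, q=0, r=1, s=1: formula gives 0, f = 0 ✓
  …and likewise for the remaining 12 rows.
No disagreement on any input; they are logically equivalent.

Yes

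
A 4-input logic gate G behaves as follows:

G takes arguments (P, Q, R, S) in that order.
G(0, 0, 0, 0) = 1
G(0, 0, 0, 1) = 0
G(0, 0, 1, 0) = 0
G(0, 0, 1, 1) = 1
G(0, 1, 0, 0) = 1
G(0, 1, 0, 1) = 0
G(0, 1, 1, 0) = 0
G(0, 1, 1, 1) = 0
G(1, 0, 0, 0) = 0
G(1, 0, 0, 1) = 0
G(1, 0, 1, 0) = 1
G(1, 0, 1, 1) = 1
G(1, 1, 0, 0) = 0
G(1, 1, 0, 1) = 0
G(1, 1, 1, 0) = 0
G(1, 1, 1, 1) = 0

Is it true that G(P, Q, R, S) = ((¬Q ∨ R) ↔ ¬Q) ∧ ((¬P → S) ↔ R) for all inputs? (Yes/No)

Check the formula against G row by row:
  P=0, Q=0, R=0, S=0: formula gives 1, G = 1 ✓
  P=0, Q=0, R=0, S=1: formula gives 0, G = 0 ✓
  P=0, Q=0, R=1, S=0: formula gives 0, G = 0 ✓
  P=0, Q=0, R=1, S=1: formula gives 1, G = 1 ✓
  … (the remaining 12 rows also agree.)
Every row agrees, so the formula is equivalent.

Yes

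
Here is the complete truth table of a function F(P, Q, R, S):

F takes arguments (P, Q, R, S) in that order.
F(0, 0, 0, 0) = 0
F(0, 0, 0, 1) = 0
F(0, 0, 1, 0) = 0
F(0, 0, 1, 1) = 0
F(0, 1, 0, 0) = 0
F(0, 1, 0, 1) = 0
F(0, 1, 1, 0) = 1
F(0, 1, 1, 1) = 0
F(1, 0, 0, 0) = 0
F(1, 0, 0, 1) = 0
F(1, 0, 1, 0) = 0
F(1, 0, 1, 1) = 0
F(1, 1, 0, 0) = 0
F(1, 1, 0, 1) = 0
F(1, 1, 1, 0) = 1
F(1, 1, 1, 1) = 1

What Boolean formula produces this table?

F(P, Q, R, S) = ((((~P & Q) & R) & ~S) | (((P & Q) & R) & ~S)) | (((P & Q) & R) & S)

F=1 on 3 inputs: (0,1,1,0), (1,1,1,0), (1,1,1,1). Reading each as a conjunction of literals (¬P·Q·R·¬S, P·Q·R·¬S, P·Q·R·S) and taking the OR gives the canonical DNF.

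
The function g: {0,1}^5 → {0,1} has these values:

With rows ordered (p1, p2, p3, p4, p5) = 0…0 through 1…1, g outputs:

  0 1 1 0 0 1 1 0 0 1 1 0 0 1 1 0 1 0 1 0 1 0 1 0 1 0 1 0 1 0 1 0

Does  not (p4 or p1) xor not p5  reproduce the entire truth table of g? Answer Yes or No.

Yes

Check the formula against g row by row:
  p1=0, p2=0, p3=0, p4=0, p5=0: formula gives 0, g = 0 ✓
  p1=0, p2=0, p3=0, p4=0, p5=1: formula gives 1, g = 1 ✓
  p1=0, p2=0, p3=0, p4=1, p5=0: formula gives 1, g = 1 ✓
  p1=0, p2=0, p3=0, p4=1, p5=1: formula gives 0, g = 0 ✓
  …and likewise for the remaining 28 rows.
Every row agrees, so the formula is equivalent.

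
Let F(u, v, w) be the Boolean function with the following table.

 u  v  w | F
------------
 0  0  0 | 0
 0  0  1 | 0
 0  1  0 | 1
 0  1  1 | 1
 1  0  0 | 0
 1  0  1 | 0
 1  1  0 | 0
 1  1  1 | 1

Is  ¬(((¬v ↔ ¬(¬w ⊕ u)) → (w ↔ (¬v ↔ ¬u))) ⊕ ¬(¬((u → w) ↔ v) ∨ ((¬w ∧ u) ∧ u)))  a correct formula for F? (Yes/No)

Yes

Test each input against both F and the formula:
  u=0, v=0, w=0: formula gives 0, F = 0 ✓
  u=0, v=0, w=1: formula gives 0, F = 0 ✓
  u=0, v=1, w=0: formula gives 1, F = 1 ✓
  u=0, v=1, w=1: formula gives 1, F = 1 ✓
  u=1, v=0, w=0: formula gives 0, F = 0 ✓
  … (the remaining 3 rows also agree.)
All 8 rows match — the expression computes F exactly.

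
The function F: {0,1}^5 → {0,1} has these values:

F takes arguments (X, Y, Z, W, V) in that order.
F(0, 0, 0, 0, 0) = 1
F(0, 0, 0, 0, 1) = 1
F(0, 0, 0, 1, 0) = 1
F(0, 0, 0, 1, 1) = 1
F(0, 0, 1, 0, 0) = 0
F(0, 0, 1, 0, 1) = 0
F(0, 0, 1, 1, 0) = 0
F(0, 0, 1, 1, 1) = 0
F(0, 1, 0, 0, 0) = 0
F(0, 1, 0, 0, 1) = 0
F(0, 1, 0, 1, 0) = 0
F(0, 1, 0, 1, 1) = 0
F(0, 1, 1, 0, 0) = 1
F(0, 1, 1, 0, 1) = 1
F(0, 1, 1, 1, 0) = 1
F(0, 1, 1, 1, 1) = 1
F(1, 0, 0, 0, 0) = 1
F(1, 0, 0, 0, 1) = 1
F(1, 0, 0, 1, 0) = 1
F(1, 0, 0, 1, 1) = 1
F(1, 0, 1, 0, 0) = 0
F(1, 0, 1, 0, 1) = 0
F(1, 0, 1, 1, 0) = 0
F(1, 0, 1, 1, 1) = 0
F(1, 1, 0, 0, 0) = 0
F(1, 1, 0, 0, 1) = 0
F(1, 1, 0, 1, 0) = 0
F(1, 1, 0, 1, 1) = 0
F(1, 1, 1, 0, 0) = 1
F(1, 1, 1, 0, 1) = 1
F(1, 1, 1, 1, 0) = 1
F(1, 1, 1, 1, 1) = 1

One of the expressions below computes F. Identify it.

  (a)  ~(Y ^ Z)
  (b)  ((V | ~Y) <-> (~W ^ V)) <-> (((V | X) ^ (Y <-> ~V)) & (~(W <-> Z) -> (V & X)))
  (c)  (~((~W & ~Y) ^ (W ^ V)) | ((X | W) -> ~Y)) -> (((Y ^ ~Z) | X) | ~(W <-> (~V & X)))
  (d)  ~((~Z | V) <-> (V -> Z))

(b) disagrees with F on (0,0,0,0,0) (formula → 0, table → 1); rule it out.
(c) disagrees with F on (0,0,1,1,0) (formula → 1, table → 0); rule it out.
(d) disagrees with F on (0,0,0,0,0) (formula → 0, table → 1); rule it out.
Only (a) survives; checking it on all 32 rows confirms it matches F.

a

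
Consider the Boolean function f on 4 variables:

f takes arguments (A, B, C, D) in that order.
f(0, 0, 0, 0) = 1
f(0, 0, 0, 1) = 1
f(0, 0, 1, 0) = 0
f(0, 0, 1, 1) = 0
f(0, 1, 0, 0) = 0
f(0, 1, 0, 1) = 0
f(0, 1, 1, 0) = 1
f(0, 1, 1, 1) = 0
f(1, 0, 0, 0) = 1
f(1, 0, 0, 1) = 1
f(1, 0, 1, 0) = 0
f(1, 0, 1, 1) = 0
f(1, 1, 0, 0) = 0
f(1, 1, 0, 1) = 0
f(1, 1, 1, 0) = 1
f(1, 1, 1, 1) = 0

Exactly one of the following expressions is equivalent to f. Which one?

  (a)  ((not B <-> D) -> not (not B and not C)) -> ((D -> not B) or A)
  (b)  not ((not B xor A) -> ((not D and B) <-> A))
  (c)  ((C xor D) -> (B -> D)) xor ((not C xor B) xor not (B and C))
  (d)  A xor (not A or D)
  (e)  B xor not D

(a) fails at (0,0,1,0): the formula yields 1, f is 0.
(b) fails at (0,0,0,0): the formula yields 0, f is 1.
(d) fails at (0,0,1,0): the formula yields 1, f is 0.
(e) fails at (0,0,0,1): the formula yields 0, f is 1.
That leaves (c). Evaluating it on every row reproduces the table of f exactly.

c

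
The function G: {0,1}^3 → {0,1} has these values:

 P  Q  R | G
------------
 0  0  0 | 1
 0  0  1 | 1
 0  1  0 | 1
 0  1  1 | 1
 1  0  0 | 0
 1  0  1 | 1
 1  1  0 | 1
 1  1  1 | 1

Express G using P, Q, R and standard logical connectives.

G(P, Q, R) = ~((P & ~Q) & ~R)

G is 0 on exactly one input, (1,0,0), whose minterm is P·¬Q·¬R. So G is the negation of that single conjunction.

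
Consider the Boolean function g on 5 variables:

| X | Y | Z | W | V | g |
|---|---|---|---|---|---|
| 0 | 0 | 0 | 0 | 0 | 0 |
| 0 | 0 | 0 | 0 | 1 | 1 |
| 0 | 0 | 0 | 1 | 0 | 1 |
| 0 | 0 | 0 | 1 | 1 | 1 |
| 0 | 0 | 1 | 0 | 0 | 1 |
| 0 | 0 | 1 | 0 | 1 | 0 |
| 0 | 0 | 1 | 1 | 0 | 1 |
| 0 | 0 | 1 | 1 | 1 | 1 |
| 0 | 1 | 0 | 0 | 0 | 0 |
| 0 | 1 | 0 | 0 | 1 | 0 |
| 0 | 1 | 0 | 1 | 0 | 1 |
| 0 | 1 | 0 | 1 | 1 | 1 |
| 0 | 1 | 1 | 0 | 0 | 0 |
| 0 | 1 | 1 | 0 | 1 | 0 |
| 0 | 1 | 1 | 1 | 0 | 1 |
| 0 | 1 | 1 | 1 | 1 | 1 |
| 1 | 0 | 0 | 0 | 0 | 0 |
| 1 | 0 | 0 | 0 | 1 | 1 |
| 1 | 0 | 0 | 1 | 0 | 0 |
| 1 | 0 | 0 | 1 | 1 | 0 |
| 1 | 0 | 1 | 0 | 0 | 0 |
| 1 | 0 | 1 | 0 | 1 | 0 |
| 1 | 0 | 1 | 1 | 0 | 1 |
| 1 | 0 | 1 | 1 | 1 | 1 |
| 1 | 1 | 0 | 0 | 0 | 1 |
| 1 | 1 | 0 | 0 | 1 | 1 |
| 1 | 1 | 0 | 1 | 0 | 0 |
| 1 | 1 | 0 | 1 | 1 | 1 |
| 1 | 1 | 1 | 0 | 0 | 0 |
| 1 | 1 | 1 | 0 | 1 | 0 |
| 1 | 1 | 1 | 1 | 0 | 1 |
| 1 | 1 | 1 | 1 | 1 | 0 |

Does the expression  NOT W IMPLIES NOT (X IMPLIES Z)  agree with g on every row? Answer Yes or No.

No

Check the formula against g row by row:
  X=0, Y=0, Z=0, W=0, V=0: formula gives 0, g = 0 ✓
  X=0, Y=0, Z=0, W=0, V=1: formula gives 0, but g = 1 ✗
Since they disagree at (0,0,0,0,1), the expression is not a correct formula for g.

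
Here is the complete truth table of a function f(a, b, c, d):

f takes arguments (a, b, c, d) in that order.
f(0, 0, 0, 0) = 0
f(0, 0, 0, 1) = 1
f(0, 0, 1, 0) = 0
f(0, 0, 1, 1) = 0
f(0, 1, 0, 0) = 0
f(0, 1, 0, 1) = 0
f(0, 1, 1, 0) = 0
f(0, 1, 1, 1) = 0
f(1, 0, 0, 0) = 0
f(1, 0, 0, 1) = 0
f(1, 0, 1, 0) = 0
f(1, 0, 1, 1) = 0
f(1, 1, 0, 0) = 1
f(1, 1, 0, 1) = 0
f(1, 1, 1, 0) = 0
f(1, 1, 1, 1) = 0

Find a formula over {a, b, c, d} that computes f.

f(a, b, c, d) = (((not a and not b) and not c) and d) or (((a and b) and not c) and not d)

f=1 on 2 inputs: (0,0,0,1), (1,1,0,0). Reading each as a conjunction of literals (¬a·¬b·¬c·d, a·b·¬c·¬d) and taking the OR gives the canonical DNF.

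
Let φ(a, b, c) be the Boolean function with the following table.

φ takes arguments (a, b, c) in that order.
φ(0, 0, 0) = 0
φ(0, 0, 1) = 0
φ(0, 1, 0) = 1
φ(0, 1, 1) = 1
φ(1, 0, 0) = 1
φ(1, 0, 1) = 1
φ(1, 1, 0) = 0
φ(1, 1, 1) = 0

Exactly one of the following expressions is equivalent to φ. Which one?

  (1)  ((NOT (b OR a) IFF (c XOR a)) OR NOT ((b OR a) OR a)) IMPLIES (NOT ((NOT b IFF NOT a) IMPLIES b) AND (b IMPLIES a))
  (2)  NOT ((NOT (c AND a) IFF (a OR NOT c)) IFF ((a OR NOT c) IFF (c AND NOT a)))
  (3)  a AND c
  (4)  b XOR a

4

(1) fails at (0,0,0): the formula yields 1, φ is 0.
(2) fails at (0,0,0): the formula yields 1, φ is 0.
(3) fails at (0,1,0): the formula yields 0, φ is 1.
Only (4) survives; checking it on all 8 rows confirms it matches φ.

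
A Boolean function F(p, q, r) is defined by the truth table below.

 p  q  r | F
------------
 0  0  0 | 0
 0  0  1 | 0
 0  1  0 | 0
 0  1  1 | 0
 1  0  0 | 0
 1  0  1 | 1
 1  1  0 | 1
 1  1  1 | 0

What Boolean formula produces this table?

The 1-rows are (1,0,1), (1,1,0). Each contributes one minterm — p·¬q·r; p·q·¬r — and their disjunction is a sum-of-products form of F.

F(p, q, r) = ((p · q') · r) + ((p · q) · r')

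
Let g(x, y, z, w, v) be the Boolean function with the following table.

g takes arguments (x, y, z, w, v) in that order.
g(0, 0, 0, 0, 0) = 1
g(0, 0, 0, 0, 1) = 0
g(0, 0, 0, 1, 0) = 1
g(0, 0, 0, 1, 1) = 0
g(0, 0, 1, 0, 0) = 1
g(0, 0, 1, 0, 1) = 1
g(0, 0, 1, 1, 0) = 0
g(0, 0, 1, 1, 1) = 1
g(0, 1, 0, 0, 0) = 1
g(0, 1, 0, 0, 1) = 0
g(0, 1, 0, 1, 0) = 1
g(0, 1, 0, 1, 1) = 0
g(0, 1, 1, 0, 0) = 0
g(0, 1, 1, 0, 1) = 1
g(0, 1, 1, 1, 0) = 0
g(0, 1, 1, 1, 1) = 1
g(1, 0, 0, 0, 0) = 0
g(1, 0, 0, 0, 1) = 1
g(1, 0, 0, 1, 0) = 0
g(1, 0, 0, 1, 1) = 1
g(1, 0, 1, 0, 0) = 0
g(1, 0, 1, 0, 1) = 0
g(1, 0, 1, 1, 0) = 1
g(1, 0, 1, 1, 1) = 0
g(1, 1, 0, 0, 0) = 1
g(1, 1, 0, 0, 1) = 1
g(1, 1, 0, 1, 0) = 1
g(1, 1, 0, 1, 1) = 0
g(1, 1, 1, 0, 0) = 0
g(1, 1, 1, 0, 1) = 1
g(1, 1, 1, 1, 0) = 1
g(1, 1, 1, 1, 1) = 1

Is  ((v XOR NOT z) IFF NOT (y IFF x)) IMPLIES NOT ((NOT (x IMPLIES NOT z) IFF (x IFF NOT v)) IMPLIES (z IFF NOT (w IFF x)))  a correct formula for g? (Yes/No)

No

Check the formula against g row by row:
  x=0, y=0, z=0, w=0, v=0: formula gives 1, g = 1 ✓
  x=0, y=0, z=0, w=0, v=1: formula gives 0, g = 0 ✓
  x=0, y=0, z=0, w=1, v=0: formula gives 1, g = 1 ✓
  x=0, y=0, z=0, w=1, v=1: formula gives 0, g = 0 ✓
  …
  x=0, y=1, z=0, w=0, v=0: formula gives 0, but g = 1 ✗
Row (0,1,0,0,0) is a counterexample, so the formula is not equivalent to g.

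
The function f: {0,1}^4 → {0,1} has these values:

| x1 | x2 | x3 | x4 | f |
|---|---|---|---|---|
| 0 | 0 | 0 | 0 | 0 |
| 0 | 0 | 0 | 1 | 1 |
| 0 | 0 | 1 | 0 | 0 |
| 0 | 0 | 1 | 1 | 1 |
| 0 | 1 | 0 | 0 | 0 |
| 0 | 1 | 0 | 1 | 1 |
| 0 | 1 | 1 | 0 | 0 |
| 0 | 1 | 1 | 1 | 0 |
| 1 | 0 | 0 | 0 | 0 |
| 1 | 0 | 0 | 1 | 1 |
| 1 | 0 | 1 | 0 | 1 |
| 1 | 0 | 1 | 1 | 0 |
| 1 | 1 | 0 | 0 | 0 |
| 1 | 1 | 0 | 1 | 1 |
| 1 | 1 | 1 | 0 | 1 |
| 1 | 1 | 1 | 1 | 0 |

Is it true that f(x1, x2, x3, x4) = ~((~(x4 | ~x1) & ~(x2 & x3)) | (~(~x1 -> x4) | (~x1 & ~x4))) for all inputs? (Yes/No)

No

Check the formula against f row by row:
  x1=0, x2=0, x3=0, x4=0: formula gives 0, f = 0 ✓
  x1=0, x2=0, x3=0, x4=1: formula gives 1, f = 1 ✓
  x1=0, x2=0, x3=1, x4=0: formula gives 0, f = 0 ✓
  x1=0, x2=0, x3=1, x4=1: formula gives 1, f = 1 ✓
  …
  x1=0, x2=1, x3=1, x4=1: formula gives 1, but f = 0 ✗
Since they disagree at (0,1,1,1), the expression is not a correct formula for f.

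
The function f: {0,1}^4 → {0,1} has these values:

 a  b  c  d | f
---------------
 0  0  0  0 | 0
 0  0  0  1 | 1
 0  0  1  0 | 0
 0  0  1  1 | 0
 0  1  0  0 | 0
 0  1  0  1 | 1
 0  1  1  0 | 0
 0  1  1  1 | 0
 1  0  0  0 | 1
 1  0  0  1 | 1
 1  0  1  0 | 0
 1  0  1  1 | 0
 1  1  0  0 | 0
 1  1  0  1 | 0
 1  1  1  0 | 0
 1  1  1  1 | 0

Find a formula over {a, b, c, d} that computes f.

Collect the rows where f=1 — (0,0,0,1), (0,1,0,1), (1,0,0,0), (1,0,0,1) — and write one minterm per row: ¬a·¬b·¬c·d, ¬a·b·¬c·d, a·¬b·¬c·¬d, a·¬b·¬c·d. Their union (logical OR) reproduces the table exactly.

f(a, b, c, d) = (((((~a & ~b) & ~c) & d) | (((~a & b) & ~c) & d)) | (((a & ~b) & ~c) & ~d)) | (((a & ~b) & ~c) & d)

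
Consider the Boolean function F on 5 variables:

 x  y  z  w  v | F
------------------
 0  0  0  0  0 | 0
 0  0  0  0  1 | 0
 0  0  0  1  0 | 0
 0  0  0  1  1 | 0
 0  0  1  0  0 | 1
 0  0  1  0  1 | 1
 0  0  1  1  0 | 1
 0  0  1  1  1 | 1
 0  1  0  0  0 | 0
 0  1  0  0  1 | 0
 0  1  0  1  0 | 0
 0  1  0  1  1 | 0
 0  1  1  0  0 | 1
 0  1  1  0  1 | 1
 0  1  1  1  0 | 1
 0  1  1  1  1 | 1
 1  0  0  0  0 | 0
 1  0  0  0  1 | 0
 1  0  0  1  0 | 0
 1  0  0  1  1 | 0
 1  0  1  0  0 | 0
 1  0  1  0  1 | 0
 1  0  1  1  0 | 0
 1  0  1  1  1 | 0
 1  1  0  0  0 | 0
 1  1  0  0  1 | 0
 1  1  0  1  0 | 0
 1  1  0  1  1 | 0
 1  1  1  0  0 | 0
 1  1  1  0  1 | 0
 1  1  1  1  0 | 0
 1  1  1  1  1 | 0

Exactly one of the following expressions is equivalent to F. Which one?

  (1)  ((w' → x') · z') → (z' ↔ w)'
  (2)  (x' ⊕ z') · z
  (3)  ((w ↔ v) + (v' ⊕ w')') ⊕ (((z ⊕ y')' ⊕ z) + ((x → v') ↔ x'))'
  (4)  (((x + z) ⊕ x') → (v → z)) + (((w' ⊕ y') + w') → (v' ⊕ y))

2

(1): at (0,0,0,0,0) it gives 1, but F = 0 — eliminated.
(3): at (0,0,0,0,0) it gives 1, but F = 0 — eliminated.
(4): at (0,0,0,0,0) it gives 1, but F = 0 — eliminated.
That leaves (2). Evaluating it on every row reproduces the table of F exactly.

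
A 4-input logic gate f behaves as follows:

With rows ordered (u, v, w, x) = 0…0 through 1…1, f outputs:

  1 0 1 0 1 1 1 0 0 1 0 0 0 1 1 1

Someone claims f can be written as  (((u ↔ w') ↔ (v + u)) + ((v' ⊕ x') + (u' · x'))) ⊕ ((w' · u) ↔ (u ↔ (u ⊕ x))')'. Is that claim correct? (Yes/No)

Evaluate (((u ↔ w') ↔ (v + u)) + ((v' ⊕ x') + (u' · x'))) ⊕ ((w' · u) ↔ (u ↔ (u ⊕ x))')' on each row and compare to f:
  u=0, v=0, w=0, x=0: formula gives 1, f = 1 ✓
  u=0, v=0, w=0, x=1: formula gives 0, f = 0 ✓
  u=0, v=0, w=1, x=0: formula gives 1, f = 1 ✓
  u=0, v=0, w=1, x=1: formula gives 0, f = 0 ✓
  … (the remaining 12 rows also agree.)
All 16 rows match — the expression computes f exactly.

Yes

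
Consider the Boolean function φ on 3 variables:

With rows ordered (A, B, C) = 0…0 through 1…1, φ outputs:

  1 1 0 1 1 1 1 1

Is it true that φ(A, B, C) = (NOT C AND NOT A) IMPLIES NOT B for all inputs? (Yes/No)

Evaluate (NOT C AND NOT A) IMPLIES NOT B on each row and compare to φ:
  A=0, B=0, C=0: formula gives 1, φ = 1 ✓
  A=0, B=0, C=1: formula gives 1, φ = 1 ✓
  A=0, B=1, C=0: formula gives 0, φ = 0 ✓
  A=0, B=1, C=1: formula gives 1, φ = 1 ✓
  A=1, B=0, C=0: formula gives 1, φ = 1 ✓
  …and likewise for the remaining 3 rows.
No disagreement on any input; they are logically equivalent.

Yes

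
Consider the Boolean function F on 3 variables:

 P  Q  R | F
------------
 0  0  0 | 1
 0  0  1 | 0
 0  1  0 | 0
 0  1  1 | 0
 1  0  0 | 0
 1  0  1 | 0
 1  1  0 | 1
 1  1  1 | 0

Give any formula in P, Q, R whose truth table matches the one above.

F(P, Q, R) = ((not P and not Q) and not R) or ((P and Q) and not R)

F=1 on 2 inputs: (0,0,0), (1,1,0). Reading each as a conjunction of literals (¬P·¬Q·¬R, P·Q·¬R) and taking the OR gives the canonical DNF.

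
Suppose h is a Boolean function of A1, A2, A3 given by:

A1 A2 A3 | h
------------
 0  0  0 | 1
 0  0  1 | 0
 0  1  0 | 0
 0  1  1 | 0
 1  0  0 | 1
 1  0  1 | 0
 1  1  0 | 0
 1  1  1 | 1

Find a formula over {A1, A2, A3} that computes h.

h(A1, A2, A3) = (((not A1 and not A2) and not A3) or ((A1 and not A2) and not A3)) or ((A1 and A2) and A3)

The 1-rows are (0,0,0), (1,0,0), (1,1,1). Each contributes one minterm — ¬A1·¬A2·¬A3; A1·¬A2·¬A3; A1·A2·A3 — and their disjunction is a sum-of-products form of h.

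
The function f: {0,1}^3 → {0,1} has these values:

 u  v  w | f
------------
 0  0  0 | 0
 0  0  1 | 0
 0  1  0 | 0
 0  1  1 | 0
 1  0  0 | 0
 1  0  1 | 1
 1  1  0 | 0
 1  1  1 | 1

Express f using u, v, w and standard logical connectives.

The 1-rows are (1,0,1), (1,1,1). Each contributes one minterm — u·¬v·w; u·v·w — and their disjunction is a sum-of-products form of f.

f(u, v, w) = ((u AND NOT v) AND w) OR ((u AND v) AND w)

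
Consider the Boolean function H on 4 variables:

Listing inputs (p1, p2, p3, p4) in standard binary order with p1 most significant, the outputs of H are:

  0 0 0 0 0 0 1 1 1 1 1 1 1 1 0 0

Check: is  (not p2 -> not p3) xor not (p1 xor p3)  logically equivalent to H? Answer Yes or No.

Test each input against both H and the formula:
  p1=0, p2=0, p3=0, p4=0: formula gives 0, H = 0 ✓
  p1=0, p2=0, p3=0, p4=1: formula gives 0, H = 0 ✓
  p1=0, p2=0, p3=1, p4=0: formula gives 0, H = 0 ✓
  p1=0, p2=0, p3=1, p4=1: formula gives 0, H = 0 ✓
  … (the remaining 12 rows also agree.)
Every row agrees, so the formula is equivalent.

Yes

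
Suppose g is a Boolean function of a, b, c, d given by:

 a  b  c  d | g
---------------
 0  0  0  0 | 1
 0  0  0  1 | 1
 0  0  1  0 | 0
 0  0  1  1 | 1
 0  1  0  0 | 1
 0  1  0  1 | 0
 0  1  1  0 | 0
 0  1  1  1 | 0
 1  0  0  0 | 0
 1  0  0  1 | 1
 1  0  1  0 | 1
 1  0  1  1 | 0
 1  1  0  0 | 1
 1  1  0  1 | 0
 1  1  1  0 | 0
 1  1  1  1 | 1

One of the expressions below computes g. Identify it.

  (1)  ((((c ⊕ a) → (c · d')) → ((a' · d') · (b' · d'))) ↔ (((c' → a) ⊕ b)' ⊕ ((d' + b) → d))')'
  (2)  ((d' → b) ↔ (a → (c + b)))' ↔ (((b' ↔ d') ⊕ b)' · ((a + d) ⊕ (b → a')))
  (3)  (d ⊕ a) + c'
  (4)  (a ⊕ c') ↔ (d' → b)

(2): at (0,0,0,0) it gives 0, but g = 1 — eliminated.
(3): at (0,1,0,1) it gives 1, but g = 0 — eliminated.
(4): at (0,0,0,0) it gives 0, but g = 1 — eliminated.
(1) is the remaining candidate, and it agrees with g on all 16 inputs.

1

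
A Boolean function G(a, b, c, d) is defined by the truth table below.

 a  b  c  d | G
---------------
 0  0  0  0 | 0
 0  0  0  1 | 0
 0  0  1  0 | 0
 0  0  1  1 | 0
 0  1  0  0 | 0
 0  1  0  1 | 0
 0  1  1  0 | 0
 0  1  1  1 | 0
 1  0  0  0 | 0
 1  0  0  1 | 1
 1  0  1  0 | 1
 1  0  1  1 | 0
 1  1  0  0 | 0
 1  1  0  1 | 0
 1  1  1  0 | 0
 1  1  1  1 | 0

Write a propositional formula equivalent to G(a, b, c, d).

G(a, b, c, d) = (((a AND NOT b) AND NOT c) AND d) OR (((a AND NOT b) AND c) AND NOT d)

The 1-rows are (1,0,0,1), (1,0,1,0). Each contributes one minterm — a·¬b·¬c·d; a·¬b·c·¬d — and their disjunction is a sum-of-products form of G.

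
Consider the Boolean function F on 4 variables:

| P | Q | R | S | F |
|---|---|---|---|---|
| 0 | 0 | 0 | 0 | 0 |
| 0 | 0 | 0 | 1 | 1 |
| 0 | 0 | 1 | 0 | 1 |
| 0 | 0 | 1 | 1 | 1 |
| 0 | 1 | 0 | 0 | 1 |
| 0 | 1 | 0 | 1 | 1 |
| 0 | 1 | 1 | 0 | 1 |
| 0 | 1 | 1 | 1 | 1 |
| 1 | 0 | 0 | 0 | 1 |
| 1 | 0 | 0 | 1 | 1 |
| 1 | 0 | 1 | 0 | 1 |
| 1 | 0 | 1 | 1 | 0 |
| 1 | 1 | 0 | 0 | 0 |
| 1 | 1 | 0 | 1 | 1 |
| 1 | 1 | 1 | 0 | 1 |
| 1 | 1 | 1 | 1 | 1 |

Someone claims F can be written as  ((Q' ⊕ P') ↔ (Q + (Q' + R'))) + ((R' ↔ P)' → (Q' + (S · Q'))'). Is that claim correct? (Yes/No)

Test each input against both F and the formula:
  P=0, Q=0, R=0, S=0: formula gives 0, F = 0 ✓
  P=0, Q=0, R=0, S=1: formula gives 0, but F = 1 ✗
Since they disagree at (0,0,0,1), the expression is not a correct formula for F.

No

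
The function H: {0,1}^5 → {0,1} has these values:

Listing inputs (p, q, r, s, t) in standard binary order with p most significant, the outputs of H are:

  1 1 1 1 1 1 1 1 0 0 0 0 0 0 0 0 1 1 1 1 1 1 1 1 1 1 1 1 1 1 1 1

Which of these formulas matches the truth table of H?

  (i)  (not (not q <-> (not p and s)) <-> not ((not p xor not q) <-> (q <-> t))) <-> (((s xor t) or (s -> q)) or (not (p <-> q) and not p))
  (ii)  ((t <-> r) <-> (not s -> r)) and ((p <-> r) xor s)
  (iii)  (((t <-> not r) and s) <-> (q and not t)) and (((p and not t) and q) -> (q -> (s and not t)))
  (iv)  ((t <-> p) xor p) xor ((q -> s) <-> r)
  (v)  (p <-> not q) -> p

v

(i) fails at (0,0,0,0,1): the formula yields 0, H is 1.
(ii) fails at (0,0,0,0,0): the formula yields 0, H is 1.
(iii) fails at (0,0,0,1,1): the formula yields 0, H is 1.
(iv) fails at (0,0,0,0,1): the formula yields 0, H is 1.
Only (v) survives; checking it on all 32 rows confirms it matches H.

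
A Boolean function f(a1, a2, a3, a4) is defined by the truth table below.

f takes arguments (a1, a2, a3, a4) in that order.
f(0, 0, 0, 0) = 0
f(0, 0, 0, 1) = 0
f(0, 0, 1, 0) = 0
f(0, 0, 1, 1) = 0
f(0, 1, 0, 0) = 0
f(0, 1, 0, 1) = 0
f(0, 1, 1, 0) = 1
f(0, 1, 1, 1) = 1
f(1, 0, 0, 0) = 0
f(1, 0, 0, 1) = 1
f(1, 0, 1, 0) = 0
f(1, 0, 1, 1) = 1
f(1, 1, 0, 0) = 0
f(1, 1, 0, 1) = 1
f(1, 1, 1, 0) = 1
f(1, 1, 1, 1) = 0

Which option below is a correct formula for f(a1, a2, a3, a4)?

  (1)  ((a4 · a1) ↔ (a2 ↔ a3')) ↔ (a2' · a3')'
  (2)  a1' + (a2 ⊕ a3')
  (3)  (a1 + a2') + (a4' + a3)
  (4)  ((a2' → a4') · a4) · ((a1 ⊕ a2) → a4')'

(2) fails at (0,0,0,0): the formula yields 1, f is 0.
(3) fails at (0,0,0,0): the formula yields 1, f is 0.
(4) fails at (0,1,0,1): the formula yields 1, f is 0.
(1) is the remaining candidate, and it agrees with f on all 16 inputs.

1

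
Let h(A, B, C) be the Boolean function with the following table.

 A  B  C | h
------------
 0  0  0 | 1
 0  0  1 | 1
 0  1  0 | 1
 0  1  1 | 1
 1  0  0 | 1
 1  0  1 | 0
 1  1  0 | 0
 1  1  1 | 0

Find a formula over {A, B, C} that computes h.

There are just 3 zero rows: (1,0,1), (1,1,0), (1,1,1). Their minterms are A·¬B·C, A·B·¬C, A·B·C; the OR of those covers precisely the 0-outputs, and negating it yields h.

h(A, B, C) = ~((((A & ~B) & C) | ((A & B) & ~C)) | ((A & B) & C))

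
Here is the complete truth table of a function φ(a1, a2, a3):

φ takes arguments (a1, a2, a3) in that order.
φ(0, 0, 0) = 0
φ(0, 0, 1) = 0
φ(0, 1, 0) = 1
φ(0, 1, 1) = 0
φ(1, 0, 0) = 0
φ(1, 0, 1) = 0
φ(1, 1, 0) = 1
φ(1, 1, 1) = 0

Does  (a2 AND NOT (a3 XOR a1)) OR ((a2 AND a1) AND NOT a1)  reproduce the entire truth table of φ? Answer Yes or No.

Test each input against both φ and the formula:
  a1=0, a2=0, a3=0: formula gives 0, φ = 0 ✓
  a1=0, a2=0, a3=1: formula gives 0, φ = 0 ✓
  a1=0, a2=1, a3=0: formula gives 1, φ = 1 ✓
  a1=0, a2=1, a3=1: formula gives 0, φ = 0 ✓
  a1=1, a2=0, a3=0: formula gives 0, φ = 0 ✓
  …
  a1=1, a2=1, a3=0: formula gives 0, but φ = 1 ✗
Since they disagree at (1,1,0), the expression is not a correct formula for φ.

No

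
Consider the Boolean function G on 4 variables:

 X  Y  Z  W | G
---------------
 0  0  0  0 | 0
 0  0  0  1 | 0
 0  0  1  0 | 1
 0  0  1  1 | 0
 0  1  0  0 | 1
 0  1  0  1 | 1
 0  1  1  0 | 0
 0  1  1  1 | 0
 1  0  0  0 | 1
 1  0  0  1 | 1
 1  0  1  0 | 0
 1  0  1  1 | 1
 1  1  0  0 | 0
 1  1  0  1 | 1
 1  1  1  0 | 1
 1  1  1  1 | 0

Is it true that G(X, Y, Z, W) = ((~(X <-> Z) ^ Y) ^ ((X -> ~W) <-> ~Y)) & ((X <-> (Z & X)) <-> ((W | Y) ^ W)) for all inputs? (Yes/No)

No

Check the formula against G row by row:
  X=0, Y=0, Z=0, W=0: formula gives 0, G = 0 ✓
  X=0, Y=0, Z=0, W=1: formula gives 0, G = 0 ✓
  X=0, Y=0, Z=1, W=0: formula gives 0, but G = 1 ✗
Row (0,0,1,0) is a counterexample, so the formula is not equivalent to G.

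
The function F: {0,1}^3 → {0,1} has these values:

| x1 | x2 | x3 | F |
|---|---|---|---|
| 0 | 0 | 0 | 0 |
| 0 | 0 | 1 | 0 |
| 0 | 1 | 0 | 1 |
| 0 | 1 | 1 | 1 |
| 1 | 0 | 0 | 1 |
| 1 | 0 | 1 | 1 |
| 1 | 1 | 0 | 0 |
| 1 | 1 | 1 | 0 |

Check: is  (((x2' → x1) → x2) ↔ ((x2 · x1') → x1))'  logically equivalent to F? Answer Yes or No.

Yes

Evaluate (((x2' → x1) → x2) ↔ ((x2 · x1') → x1))' on each row and compare to F:
  x1=0, x2=0, x3=0: formula gives 0, F = 0 ✓
  x1=0, x2=0, x3=1: formula gives 0, F = 0 ✓
  x1=0, x2=1, x3=0: formula gives 1, F = 1 ✓
  x1=0, x2=1, x3=1: formula gives 1, F = 1 ✓
  x1=1, x2=0, x3=0: formula gives 1, F = 1 ✓
  … (the remaining 3 rows also agree.)
Every row agrees, so the formula is equivalent.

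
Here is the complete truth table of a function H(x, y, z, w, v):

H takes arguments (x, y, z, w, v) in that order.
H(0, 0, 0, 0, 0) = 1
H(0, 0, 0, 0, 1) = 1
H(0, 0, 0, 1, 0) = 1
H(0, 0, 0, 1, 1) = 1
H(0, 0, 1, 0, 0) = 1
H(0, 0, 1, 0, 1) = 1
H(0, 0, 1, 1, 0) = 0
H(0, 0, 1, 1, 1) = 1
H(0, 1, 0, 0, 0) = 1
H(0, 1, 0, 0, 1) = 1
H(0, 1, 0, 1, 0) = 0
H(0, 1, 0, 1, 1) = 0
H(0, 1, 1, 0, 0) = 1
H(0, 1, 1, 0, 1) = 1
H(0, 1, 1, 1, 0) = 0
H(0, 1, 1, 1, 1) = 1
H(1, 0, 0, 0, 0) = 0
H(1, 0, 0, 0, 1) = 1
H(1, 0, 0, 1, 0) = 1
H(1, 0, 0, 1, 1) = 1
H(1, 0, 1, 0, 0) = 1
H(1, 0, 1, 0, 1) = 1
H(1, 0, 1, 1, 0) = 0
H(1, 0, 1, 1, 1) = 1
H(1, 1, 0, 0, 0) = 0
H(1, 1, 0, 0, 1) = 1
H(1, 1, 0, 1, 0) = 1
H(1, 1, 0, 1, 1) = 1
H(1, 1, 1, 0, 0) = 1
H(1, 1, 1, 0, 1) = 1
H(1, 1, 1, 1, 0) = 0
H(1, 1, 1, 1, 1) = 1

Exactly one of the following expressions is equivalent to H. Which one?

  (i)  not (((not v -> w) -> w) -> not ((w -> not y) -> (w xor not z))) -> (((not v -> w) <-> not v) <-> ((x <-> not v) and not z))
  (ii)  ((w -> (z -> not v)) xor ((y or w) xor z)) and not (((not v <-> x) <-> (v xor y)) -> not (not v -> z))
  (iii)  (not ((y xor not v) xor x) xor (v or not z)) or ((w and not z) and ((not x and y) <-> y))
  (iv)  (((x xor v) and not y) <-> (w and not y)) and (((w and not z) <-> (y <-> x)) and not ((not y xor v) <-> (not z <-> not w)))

i

(ii) disagrees with H on (0,0,0,0,0) (formula → 0, table → 1); rule it out.
(iii) disagrees with H on (0,0,0,0,1) (formula → 0, table → 1); rule it out.
(iv) disagrees with H on (0,0,0,0,0) (formula → 0, table → 1); rule it out.
That leaves (i). Evaluating it on every row reproduces the table of H exactly.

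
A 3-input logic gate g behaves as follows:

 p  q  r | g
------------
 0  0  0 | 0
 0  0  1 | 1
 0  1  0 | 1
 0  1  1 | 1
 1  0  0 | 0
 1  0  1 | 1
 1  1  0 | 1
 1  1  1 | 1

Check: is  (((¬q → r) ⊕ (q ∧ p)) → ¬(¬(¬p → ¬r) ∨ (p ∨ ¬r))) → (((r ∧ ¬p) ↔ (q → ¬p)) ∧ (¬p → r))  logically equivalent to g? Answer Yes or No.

Yes

Test each input against both g and the formula:
  p=0, q=0, r=0: formula gives 0, g = 0 ✓
  p=0, q=0, r=1: formula gives 1, g = 1 ✓
  p=0, q=1, r=0: formula gives 1, g = 1 ✓
  p=0, q=1, r=1: formula gives 1, g = 1 ✓
  p=1, q=0, r=0: formula gives 0, g = 0 ✓
  … (the remaining 3 rows also agree.)
No disagreement on any input; they are logically equivalent.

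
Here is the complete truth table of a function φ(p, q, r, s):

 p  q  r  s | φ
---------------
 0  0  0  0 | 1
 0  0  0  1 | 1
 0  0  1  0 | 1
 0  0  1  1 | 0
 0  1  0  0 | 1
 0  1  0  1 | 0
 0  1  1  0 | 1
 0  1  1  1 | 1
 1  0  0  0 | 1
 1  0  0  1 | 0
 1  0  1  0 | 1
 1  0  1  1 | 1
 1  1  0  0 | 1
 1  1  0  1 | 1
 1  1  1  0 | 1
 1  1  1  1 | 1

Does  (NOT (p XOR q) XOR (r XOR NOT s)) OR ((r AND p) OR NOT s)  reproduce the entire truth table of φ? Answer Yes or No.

Test each input against both φ and the formula:
  p=0, q=0, r=0, s=0: formula gives 1, φ = 1 ✓
  p=0, q=0, r=0, s=1: formula gives 1, φ = 1 ✓
  p=0, q=0, r=1, s=0: formula gives 1, φ = 1 ✓
  p=0, q=0, r=1, s=1: formula gives 0, φ = 0 ✓
  …and likewise for the remaining 12 rows.
Every row agrees, so the formula is equivalent.

Yes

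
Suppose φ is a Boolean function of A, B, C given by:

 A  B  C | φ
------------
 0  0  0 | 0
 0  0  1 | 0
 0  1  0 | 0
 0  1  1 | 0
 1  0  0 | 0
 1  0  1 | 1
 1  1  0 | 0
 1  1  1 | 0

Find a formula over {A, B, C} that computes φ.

Only row (1,0,1) gives 1. That row's minterm A·¬B·C is φ directly.

φ(A, B, C) = (A & ~B) & C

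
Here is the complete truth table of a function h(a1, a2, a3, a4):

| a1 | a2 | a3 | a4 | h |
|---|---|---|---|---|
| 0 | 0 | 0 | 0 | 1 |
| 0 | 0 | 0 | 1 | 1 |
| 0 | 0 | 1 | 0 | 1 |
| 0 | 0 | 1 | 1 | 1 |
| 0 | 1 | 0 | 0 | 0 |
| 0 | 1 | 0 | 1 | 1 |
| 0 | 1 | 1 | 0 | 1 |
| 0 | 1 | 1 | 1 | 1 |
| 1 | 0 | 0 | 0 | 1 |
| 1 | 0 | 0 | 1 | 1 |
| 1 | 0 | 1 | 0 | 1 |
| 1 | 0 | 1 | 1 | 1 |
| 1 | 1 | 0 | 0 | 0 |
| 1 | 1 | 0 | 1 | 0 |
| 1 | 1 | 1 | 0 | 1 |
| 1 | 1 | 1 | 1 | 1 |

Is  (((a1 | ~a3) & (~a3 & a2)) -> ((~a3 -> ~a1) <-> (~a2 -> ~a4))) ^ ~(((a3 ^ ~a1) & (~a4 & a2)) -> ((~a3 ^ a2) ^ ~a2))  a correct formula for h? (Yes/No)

Yes

Test each input against both h and the formula:
  a1=0, a2=0, a3=0, a4=0: formula gives 1, h = 1 ✓
  a1=0, a2=0, a3=0, a4=1: formula gives 1, h = 1 ✓
  a1=0, a2=0, a3=1, a4=0: formula gives 1, h = 1 ✓
  a1=0, a2=0, a3=1, a4=1: formula gives 1, h = 1 ✓
  …and likewise for the remaining 12 rows.
All 16 rows match — the expression computes h exactly.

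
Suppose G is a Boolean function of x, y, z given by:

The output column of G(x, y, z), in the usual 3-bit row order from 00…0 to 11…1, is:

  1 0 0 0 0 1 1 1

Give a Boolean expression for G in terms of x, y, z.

G(x, y, z) = ((((¬x ∧ ¬y) ∧ ¬z) ∨ ((x ∧ ¬y) ∧ z)) ∨ ((x ∧ y) ∧ ¬z)) ∨ ((x ∧ y) ∧ z)

The 1-rows are (0,0,0), (1,0,1), (1,1,0), (1,1,1). Each contributes one minterm — ¬x·¬y·¬z; x·¬y·z; x·y·¬z; x·y·z — and their disjunction is a sum-of-products form of G.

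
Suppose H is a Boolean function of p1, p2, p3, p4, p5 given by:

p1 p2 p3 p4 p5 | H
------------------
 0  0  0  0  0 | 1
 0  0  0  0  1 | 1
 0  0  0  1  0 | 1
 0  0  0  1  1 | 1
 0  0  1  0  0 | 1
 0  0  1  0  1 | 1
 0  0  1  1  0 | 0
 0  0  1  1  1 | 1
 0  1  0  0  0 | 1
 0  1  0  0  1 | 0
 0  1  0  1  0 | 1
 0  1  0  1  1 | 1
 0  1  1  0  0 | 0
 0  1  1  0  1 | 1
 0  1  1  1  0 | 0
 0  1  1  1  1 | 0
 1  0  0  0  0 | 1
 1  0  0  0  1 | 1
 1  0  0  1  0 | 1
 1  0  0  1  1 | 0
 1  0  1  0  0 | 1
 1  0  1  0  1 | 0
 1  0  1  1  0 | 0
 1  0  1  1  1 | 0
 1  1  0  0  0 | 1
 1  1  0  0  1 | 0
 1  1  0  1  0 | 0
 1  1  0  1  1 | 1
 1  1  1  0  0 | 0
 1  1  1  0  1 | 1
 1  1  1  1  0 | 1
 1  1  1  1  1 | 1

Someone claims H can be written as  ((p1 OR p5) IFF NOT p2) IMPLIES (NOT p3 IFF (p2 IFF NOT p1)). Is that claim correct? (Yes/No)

No

Test each input against both H and the formula:
  p1=0, p2=0, p3=0, p4=0, p5=0: formula gives 1, H = 1 ✓
  p1=0, p2=0, p3=0, p4=0, p5=1: formula gives 0, but H = 1 ✗
Row (0,0,0,0,1) is a counterexample, so the formula is not equivalent to H.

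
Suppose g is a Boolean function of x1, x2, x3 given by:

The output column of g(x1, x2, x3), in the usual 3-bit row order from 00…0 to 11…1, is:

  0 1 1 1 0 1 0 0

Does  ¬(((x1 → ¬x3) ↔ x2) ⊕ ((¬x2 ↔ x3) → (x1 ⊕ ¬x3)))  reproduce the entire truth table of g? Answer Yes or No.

Test each input against both g and the formula:
  x1=0, x2=0, x3=0: formula gives 0, g = 0 ✓
  x1=0, x2=0, x3=1: formula gives 1, g = 1 ✓
  x1=0, x2=1, x3=0: formula gives 1, g = 1 ✓
  x1=0, x2=1, x3=1: formula gives 1, g = 1 ✓
  x1=1, x2=0, x3=0: formula gives 0, g = 0 ✓
  …and likewise for the remaining 3 rows.
Every row agrees, so the formula is equivalent.

Yes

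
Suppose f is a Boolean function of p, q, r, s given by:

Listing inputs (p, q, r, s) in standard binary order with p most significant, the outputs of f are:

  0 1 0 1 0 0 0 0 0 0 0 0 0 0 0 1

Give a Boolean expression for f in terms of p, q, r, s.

Collect the rows where f=1 — (0,0,0,1), (0,0,1,1), (1,1,1,1) — and write one minterm per row: ¬p·¬q·¬r·s, ¬p·¬q·r·s, p·q·r·s. Their union (logical OR) reproduces the table exactly.

f(p, q, r, s) = ((((¬p ∧ ¬q) ∧ ¬r) ∧ s) ∨ (((¬p ∧ ¬q) ∧ r) ∧ s)) ∨ (((p ∧ q) ∧ r) ∧ s)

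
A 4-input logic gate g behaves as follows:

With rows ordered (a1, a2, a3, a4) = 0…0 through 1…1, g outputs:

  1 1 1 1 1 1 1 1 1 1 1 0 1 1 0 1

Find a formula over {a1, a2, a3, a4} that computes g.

g(a1, a2, a3, a4) = not ((((a1 and not a2) and a3) and a4) or (((a1 and a2) and a3) and not a4))

The 0-rows are (1,0,1,1), (1,1,1,0). Take each as a conjunction (a1·¬a2·a3·a4, a1·a2·a3·¬a4), form their disjunction, and complement — that gives a formula that is 1 everywhere g is.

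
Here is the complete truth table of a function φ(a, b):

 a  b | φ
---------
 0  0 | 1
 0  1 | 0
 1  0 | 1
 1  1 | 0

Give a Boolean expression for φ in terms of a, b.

φ(a, b) = ~b

The output is the negation of b.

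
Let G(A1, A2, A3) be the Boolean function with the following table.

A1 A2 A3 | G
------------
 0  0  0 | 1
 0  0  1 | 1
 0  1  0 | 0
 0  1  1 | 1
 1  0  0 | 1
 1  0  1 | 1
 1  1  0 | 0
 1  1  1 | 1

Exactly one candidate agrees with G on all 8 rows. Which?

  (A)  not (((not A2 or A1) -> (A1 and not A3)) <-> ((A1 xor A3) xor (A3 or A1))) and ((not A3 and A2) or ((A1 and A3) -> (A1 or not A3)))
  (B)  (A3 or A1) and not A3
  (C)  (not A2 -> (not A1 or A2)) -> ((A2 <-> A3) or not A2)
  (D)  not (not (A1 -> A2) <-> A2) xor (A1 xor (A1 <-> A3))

C

(A): at (0,0,0) it gives 0, but G = 1 — eliminated.
(B): at (0,0,0) it gives 0, but G = 1 — eliminated.
(D): at (0,0,1) it gives 0, but G = 1 — eliminated.
That leaves (C). Evaluating it on every row reproduces the table of G exactly.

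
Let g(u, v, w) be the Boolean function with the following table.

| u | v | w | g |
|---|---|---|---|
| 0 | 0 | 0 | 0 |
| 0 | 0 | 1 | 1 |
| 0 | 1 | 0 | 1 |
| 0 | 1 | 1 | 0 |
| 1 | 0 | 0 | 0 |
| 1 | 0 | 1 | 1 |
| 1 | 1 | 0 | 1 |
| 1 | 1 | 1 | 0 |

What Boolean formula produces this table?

g(u, v, w) = ((((NOT u AND NOT v) AND w) OR ((NOT u AND v) AND NOT w)) OR ((u AND NOT v) AND w)) OR ((u AND v) AND NOT w)

The 1-rows are (0,0,1), (0,1,0), (1,0,1), (1,1,0). Each contributes one minterm — ¬u·¬v·w; ¬u·v·¬w; u·¬v·w; u·v·¬w — and their disjunction is a sum-of-products form of g.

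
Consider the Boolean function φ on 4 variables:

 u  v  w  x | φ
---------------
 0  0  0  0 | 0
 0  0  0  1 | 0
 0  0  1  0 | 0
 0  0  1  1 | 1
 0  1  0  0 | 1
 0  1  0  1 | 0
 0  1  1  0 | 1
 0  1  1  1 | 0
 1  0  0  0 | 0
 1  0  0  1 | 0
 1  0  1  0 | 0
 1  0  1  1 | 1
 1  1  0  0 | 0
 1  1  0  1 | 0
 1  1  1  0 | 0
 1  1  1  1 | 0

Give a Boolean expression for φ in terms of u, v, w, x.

φ(u, v, w, x) = (((((~u & ~v) & w) & x) | (((~u & v) & ~w) & ~x)) | (((~u & v) & w) & ~x)) | (((u & ~v) & w) & x)

φ=1 on 4 inputs: (0,0,1,1), (0,1,0,0), (0,1,1,0), (1,0,1,1). Reading each as a conjunction of literals (¬u·¬v·w·x, ¬u·v·¬w·¬x, ¬u·v·w·¬x, u·¬v·w·x) and taking the OR gives the canonical DNF.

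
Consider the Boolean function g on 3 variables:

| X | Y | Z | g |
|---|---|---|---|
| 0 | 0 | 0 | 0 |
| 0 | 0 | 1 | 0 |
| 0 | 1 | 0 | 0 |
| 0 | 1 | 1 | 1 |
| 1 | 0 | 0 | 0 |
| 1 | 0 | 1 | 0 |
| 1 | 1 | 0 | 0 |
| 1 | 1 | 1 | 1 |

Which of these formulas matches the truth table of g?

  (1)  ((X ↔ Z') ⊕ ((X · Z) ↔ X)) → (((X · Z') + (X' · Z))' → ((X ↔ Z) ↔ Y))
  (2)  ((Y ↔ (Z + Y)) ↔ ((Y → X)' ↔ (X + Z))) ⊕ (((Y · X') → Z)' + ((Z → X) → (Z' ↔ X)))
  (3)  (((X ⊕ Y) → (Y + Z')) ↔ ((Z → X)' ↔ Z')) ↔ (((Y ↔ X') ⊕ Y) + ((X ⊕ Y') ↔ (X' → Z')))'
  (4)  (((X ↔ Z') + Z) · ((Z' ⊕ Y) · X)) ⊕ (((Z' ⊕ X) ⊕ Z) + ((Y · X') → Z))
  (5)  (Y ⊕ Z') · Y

(1) disagrees with g on (0,0,1) (formula → 1, table → 0); rule it out.
(2) disagrees with g on (0,0,0) (formula → 1, table → 0); rule it out.
(3) disagrees with g on (0,0,0) (formula → 1, table → 0); rule it out.
(4) disagrees with g on (0,0,0) (formula → 1, table → 0); rule it out.
That leaves (5). Evaluating it on every row reproduces the table of g exactly.

5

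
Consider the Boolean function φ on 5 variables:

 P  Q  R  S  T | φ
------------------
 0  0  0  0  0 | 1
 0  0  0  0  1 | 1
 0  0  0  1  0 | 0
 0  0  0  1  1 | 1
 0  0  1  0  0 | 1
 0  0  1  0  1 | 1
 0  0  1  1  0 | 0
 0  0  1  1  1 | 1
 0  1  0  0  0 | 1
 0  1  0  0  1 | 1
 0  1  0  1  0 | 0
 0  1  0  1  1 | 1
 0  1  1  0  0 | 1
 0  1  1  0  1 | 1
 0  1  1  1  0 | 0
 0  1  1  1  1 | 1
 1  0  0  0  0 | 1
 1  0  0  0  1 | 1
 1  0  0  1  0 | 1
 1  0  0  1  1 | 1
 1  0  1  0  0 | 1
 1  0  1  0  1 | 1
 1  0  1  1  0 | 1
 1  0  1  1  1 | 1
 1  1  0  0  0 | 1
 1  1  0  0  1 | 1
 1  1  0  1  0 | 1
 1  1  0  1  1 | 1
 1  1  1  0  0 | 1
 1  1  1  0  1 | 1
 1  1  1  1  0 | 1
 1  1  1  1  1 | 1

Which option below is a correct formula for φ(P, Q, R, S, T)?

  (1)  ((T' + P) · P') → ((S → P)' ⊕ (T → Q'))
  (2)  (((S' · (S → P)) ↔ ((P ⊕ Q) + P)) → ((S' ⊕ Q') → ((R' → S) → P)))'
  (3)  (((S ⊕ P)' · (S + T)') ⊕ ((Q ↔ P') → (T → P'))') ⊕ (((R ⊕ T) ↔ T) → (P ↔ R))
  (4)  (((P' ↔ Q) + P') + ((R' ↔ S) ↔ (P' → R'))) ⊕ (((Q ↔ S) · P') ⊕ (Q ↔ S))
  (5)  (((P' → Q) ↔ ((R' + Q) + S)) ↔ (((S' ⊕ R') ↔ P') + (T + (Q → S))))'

(2): at (0,0,0,0,0) it gives 0, but φ = 1 — eliminated.
(3): at (0,0,0,0,0) it gives 0, but φ = 1 — eliminated.
(4): at (0,0,0,1,0) it gives 1, but φ = 0 — eliminated.
(5): at (0,0,0,1,0) it gives 1, but φ = 0 — eliminated.
That leaves (1). Evaluating it on every row reproduces the table of φ exactly.

1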